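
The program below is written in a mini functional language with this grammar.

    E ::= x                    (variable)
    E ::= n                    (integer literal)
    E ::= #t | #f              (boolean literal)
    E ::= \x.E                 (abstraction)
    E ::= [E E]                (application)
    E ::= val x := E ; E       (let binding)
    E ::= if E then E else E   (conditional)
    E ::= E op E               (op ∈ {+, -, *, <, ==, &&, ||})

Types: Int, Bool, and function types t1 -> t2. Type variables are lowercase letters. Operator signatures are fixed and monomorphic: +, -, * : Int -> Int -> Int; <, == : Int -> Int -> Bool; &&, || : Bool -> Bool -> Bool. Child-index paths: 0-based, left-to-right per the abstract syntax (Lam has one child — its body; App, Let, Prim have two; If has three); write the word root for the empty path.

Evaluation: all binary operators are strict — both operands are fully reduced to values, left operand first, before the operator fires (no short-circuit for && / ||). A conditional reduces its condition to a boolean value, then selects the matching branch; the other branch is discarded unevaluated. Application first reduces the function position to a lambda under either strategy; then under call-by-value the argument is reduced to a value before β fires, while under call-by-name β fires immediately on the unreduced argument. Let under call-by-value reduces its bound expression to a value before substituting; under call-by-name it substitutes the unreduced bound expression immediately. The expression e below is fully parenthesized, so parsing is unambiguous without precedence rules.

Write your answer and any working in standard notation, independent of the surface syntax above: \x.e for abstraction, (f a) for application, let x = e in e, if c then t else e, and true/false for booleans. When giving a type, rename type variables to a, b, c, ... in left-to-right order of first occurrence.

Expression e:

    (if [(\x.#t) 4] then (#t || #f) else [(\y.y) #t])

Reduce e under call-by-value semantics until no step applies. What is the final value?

Trace:
step 0: (if ((\x.true) 4) then (true || false) else ((\y.y) true))
step 1: [beta@0] (if true then (true || false) else ((\y.y) true))
step 2: [if@root] (true || false)
step 3: [delta@root] true

Answer: true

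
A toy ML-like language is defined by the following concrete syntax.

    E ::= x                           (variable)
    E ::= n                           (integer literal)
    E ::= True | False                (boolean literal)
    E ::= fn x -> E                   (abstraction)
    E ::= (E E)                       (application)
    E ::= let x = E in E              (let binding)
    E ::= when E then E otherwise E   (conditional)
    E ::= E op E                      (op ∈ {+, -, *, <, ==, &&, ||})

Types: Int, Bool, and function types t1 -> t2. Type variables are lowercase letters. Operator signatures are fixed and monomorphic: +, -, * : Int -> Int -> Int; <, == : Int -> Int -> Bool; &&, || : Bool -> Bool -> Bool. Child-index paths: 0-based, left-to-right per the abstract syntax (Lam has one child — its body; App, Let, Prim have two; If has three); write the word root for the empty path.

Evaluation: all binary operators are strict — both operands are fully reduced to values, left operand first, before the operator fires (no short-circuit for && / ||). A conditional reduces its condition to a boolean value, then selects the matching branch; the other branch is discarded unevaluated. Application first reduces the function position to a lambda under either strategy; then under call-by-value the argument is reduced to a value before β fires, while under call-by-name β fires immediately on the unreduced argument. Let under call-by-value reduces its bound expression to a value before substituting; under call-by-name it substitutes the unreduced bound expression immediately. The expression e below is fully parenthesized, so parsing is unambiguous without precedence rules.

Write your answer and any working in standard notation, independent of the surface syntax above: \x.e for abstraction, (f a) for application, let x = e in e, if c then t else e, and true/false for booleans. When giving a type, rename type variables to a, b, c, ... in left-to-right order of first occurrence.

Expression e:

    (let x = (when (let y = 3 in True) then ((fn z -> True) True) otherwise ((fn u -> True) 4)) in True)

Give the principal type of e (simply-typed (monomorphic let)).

Answer: Bool

Working:
let y : Int
  unify Bool ~ Bool
\z._ : a -> Bool
  unify a -> Bool ~ Bool -> b
  unify a ~ Bool
  unify Bool ~ b
_ _ : Bool
\u._ : c -> Bool
  unify c -> Bool ~ Int -> d
  unify c ~ Int
  unify Bool ~ d
_ _ : Bool
  unify Bool ~ Bool
let x : Bool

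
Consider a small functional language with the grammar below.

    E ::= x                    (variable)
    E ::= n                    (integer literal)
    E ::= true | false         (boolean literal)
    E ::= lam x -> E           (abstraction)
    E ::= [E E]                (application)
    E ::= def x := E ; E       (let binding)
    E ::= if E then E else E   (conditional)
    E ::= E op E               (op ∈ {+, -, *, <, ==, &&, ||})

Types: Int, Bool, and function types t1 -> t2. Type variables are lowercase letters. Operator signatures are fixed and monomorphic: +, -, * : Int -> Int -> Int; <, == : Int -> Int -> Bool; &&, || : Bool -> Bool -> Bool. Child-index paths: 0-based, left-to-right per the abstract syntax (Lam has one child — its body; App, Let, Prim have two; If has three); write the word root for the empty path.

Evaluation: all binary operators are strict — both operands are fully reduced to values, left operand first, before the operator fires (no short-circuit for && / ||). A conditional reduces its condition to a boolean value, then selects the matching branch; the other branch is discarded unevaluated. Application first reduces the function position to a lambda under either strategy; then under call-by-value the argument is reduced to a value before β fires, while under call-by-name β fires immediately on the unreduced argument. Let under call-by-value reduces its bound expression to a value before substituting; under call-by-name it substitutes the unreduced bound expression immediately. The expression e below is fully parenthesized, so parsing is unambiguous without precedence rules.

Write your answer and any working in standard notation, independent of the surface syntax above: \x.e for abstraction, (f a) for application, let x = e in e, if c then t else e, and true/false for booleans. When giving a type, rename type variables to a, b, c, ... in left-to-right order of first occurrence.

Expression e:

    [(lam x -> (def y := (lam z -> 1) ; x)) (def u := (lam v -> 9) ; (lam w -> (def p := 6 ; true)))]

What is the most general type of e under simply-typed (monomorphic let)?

Trace:
\z._ : b -> Int
let y : b -> Int
x : a
\x._ : a -> a
\v._ : c -> Int
let u : c -> Int
let p : Int
\w._ : d -> Bool
  unify a -> a ~ (d -> Bool) -> e
  unify a ~ d -> Bool
  unify d -> Bool ~ e
_ _ : d -> Bool

Answer: a -> Bool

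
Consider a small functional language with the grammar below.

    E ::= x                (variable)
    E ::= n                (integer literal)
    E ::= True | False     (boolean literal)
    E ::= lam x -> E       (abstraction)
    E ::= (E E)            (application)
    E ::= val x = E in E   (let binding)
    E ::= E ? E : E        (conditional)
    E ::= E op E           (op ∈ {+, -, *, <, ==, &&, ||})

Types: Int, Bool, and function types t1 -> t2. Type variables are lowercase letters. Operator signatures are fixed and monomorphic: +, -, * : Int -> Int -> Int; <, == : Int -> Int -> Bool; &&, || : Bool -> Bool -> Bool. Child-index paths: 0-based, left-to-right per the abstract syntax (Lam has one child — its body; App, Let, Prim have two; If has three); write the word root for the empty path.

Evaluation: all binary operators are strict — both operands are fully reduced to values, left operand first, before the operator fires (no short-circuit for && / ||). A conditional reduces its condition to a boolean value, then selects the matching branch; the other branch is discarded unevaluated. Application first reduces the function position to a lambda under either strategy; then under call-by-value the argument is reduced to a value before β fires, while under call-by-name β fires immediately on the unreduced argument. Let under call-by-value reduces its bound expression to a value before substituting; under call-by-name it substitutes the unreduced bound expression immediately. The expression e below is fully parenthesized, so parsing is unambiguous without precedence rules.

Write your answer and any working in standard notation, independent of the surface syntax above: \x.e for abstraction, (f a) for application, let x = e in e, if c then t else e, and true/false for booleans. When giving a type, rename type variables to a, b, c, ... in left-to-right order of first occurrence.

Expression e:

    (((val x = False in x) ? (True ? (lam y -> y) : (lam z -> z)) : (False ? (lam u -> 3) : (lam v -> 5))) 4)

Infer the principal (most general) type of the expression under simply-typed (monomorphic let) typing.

Trace:
let x : Bool
x : Bool
  unify Bool ~ Bool
  unify Bool ~ Bool
y : a
\y._ : a -> a
z : b
\z._ : b -> b
  unify a -> a ~ b -> b
  unify a ~ b
  unify b ~ b
  unify Bool ~ Bool
\u._ : c -> Int
\v._ : d -> Int
  unify c -> Int ~ d -> Int
  unify c ~ d
  unify Int ~ Int
  unify b -> b ~ d -> Int
  unify b ~ d
  unify d ~ Int
  unify Int -> Int ~ Int -> e
  unify Int ~ Int
  unify Int ~ e
_ _ : Int

Answer: Int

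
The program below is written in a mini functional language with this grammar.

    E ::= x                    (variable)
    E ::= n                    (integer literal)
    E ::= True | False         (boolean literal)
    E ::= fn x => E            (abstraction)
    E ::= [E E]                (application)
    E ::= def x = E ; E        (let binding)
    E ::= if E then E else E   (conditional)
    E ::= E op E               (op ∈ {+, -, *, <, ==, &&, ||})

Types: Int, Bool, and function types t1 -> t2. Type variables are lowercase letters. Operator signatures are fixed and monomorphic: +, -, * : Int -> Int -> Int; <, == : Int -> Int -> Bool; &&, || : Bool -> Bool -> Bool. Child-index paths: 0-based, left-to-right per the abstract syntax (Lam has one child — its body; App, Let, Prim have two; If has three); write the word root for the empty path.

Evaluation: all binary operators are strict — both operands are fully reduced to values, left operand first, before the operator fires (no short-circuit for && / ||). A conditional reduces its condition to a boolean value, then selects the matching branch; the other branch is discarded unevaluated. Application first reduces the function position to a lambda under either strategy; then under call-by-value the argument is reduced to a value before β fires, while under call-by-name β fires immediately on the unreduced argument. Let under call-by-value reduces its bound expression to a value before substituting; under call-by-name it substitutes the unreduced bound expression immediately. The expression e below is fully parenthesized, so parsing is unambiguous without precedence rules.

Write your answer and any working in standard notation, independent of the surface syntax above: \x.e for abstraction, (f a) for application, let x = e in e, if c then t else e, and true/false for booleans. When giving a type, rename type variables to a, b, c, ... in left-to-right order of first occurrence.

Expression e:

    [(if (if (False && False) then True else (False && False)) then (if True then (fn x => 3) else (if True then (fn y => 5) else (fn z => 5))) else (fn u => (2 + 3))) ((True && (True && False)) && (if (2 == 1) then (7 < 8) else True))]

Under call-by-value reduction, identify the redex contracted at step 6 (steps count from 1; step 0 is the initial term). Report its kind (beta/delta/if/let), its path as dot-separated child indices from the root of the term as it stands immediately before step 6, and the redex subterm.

Trace:
step 0: ((if (if (false && false) then true else (false && false)) then (if true then (\x.3) else (if true then (\y.5) else (\z.5))) else (\u.(2 + 3))) ((true && (true && false)) && (if (2 == 1) then (7 < 8) else true)))
step 1: [delta@0.0.0] ((if (if false then true else (false && false)) then (if true then (\x.3) else (if true then (\y.5) else (\z.5))) else (\u.(2 + 3))) ((true && (true && false)) && (if (2 == 1) then (7 < 8) else true)))
step 2: [if@0.0] ((if (false && false) then (if true then (\x.3) else (if true then (\y.5) else (\z.5))) else (\u.(2 + 3))) ((true && (true && false)) && (if (2 == 1) then (7 < 8) else true)))
step 3: [delta@0.0] ((if false then (if true then (\x.3) else (if true then (\y.5) else (\z.5))) else (\u.(2 + 3))) ((true && (true && false)) && (if (2 == 1) then (7 < 8) else true)))
step 4: [if@0] ((\u.(2 + 3)) ((true && (true && false)) && (if (2 == 1) then (7 < 8) else true)))
step 5: [delta@1.0.1] ((\u.(2 + 3)) ((true && false) && (if (2 == 1) then (7 < 8) else true)))
step 6: [delta@1.0] ((\u.(2 + 3)) (false && (if (2 == 1) then (7 < 8) else true)))

Answer: delta at 1.0 : (true && false)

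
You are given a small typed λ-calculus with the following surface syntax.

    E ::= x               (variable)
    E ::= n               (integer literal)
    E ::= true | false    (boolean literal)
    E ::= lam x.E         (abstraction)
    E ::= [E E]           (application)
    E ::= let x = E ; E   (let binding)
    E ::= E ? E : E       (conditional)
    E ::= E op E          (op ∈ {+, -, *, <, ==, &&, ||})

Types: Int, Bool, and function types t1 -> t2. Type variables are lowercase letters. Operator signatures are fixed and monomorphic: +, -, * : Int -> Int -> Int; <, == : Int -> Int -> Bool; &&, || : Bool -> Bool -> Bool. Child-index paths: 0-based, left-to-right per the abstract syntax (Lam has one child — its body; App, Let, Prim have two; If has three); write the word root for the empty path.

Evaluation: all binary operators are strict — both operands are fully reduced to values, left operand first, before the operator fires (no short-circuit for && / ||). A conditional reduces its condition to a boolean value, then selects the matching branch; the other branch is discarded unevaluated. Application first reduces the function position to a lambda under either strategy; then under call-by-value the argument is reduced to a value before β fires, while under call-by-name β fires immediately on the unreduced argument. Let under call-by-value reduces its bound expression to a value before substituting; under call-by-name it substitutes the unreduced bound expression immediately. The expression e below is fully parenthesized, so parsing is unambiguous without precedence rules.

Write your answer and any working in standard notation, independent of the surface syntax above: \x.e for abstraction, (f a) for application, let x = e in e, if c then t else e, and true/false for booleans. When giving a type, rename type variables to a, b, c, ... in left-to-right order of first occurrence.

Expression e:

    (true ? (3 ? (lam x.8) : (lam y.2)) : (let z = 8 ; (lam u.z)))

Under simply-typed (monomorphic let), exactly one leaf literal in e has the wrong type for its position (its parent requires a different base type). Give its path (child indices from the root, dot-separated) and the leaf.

Answer: 1.0 : 3

Derivation:
  unify Bool ~ Bool
  unify Int ~ Bool
  FAIL: mismatch Int ~ Bool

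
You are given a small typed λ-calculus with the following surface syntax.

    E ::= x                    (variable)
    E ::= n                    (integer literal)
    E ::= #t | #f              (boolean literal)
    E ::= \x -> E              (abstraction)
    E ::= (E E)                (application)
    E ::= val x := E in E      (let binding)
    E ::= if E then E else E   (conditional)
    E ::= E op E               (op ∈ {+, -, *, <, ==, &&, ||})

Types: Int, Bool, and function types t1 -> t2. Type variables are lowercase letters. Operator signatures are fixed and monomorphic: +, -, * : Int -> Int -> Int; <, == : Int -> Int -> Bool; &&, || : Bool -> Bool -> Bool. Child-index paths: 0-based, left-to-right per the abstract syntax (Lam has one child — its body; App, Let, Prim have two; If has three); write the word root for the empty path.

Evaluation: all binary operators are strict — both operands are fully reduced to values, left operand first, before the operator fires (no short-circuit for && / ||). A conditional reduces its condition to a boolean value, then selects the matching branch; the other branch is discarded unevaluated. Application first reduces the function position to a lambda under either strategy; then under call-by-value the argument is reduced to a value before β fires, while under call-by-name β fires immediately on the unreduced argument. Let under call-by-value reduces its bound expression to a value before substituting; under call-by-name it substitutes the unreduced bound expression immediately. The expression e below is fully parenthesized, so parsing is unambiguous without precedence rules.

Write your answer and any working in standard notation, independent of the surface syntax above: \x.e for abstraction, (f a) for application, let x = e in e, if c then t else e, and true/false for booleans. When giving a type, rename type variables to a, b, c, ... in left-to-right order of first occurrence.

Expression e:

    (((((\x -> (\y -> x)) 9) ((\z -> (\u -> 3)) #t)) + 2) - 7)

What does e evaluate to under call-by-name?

Answer: 4

Trace:
step 0: (((((\x.(\y.x)) 9) ((\z.(\u.3)) true)) + 2) - 7)
step 1: [beta@0.0.0] ((((\y.9) ((\z.(\u.3)) true)) + 2) - 7)
step 2: [beta@0.0] ((9 + 2) - 7)
step 3: [delta@0] (11 - 7)
step 4: [delta@root] 4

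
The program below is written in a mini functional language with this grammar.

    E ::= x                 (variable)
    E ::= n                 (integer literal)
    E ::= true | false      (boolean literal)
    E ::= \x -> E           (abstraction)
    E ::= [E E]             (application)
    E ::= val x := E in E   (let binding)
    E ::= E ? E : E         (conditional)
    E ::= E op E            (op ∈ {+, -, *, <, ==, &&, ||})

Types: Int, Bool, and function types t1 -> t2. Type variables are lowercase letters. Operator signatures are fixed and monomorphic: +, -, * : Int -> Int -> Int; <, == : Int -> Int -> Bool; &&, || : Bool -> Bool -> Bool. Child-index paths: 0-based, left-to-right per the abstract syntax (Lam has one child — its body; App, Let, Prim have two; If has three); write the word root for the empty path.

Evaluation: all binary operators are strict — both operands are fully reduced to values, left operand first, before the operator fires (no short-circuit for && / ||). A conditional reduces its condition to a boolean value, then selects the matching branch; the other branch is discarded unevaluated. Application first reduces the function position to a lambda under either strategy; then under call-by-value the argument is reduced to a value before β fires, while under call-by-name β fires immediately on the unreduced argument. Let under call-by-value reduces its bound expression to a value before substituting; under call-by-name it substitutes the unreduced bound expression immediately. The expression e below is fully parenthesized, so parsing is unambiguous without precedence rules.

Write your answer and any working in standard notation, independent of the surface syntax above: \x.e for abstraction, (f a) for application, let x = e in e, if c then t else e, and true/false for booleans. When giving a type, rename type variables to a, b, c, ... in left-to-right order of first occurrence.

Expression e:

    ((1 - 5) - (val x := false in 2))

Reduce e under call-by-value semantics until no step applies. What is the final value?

Derivation:
step 0: ((1 - 5) - (let x = false in 2))
step 1: [delta@0] (-4 - (let x = false in 2))
step 2: [let@1] (-4 - 2)
step 3: [delta@root] -6

Answer: -6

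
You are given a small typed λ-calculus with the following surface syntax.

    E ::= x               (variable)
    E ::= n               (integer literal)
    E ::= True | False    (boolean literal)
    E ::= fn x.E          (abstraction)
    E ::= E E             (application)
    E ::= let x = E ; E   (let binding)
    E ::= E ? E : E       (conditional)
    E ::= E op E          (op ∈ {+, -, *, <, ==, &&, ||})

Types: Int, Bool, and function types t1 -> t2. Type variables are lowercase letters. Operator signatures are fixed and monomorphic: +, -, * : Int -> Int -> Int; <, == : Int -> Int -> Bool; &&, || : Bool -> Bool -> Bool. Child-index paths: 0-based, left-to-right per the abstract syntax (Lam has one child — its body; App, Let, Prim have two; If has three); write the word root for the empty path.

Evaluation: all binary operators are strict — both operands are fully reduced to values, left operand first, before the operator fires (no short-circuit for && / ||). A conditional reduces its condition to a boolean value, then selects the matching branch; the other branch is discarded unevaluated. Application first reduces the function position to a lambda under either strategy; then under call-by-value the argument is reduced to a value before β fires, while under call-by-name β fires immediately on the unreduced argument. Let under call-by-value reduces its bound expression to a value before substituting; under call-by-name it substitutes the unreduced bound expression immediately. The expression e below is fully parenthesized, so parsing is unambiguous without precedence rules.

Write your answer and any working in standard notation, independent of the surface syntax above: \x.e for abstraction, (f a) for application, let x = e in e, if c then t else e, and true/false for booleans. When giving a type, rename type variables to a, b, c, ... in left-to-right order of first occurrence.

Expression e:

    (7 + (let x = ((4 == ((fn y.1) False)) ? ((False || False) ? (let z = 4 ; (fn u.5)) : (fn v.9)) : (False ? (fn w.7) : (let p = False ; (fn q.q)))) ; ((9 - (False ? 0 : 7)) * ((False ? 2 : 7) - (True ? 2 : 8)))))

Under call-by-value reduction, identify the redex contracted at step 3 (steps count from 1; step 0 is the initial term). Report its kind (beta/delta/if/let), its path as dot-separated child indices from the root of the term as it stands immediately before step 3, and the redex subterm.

Working:
step 0: (7 + (let x = (if (4 == ((\y.1) false)) then (if (false || false) then (let z = 4 in (\u.5)) else (\v.9)) else (if false then (\w.7) else (let p = false in (\q.q)))) in ((9 - (if false then 0 else 7)) * ((if false then 2 else 7) - (if true then 2 else 8)))))
step 1: [beta@1.0.0.1] (7 + (let x = (if (4 == 1) then (if (false || false) then (let z = 4 in (\u.5)) else (\v.9)) else (if false then (\w.7) else (let p = false in (\q.q)))) in ((9 - (if false then 0 else 7)) * ((if false then 2 else 7) - (if true then 2 else 8)))))
step 2: [delta@1.0.0] (7 + (let x = (if false then (if (false || false) then (let z = 4 in (\u.5)) else (\v.9)) else (if false then (\w.7) else (let p = false in (\q.q)))) in ((9 - (if false then 0 else 7)) * ((if false then 2 else 7) - (if true then 2 else 8)))))
step 3: [if@1.0] (7 + (let x = (if false then (\w.7) else (let p = false in (\q.q))) in ((9 - (if false then 0 else 7)) * ((if false then 2 else 7) - (if true then 2 else 8)))))

Answer: if at 1.0 : (if false then (if (false || false) then (let z = 4 in (\u.5)) else (\v.9)) else (if false then (\w.7) else (let p = false in (\q.q))))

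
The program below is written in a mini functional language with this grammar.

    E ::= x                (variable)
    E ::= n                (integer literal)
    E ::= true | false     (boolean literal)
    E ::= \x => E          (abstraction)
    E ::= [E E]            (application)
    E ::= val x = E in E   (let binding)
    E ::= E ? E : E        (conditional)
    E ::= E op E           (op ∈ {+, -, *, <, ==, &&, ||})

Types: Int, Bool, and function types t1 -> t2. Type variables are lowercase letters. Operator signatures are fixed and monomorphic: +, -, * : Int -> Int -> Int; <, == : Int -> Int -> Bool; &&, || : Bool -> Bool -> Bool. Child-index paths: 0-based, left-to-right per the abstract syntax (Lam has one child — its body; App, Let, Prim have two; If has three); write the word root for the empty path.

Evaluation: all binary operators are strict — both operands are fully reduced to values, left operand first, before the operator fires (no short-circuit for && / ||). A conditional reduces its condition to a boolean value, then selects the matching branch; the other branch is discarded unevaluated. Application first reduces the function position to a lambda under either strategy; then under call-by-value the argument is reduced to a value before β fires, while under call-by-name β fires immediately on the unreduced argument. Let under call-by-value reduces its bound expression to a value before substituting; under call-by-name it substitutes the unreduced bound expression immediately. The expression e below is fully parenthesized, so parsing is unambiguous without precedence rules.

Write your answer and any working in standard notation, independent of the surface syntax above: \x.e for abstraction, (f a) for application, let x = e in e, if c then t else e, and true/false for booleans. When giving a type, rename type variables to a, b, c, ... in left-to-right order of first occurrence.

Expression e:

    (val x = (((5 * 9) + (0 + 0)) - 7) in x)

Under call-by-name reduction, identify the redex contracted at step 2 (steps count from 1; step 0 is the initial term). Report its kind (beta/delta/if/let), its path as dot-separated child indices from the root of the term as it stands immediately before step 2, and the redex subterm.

Working:
step 0: (let x = (((5 * 9) + (0 + 0)) - 7) in x)
step 1: [let@root] (((5 * 9) + (0 + 0)) - 7)
step 2: [delta@0.0] ((45 + (0 + 0)) - 7)

Answer: delta at 0.0 : (5 * 9)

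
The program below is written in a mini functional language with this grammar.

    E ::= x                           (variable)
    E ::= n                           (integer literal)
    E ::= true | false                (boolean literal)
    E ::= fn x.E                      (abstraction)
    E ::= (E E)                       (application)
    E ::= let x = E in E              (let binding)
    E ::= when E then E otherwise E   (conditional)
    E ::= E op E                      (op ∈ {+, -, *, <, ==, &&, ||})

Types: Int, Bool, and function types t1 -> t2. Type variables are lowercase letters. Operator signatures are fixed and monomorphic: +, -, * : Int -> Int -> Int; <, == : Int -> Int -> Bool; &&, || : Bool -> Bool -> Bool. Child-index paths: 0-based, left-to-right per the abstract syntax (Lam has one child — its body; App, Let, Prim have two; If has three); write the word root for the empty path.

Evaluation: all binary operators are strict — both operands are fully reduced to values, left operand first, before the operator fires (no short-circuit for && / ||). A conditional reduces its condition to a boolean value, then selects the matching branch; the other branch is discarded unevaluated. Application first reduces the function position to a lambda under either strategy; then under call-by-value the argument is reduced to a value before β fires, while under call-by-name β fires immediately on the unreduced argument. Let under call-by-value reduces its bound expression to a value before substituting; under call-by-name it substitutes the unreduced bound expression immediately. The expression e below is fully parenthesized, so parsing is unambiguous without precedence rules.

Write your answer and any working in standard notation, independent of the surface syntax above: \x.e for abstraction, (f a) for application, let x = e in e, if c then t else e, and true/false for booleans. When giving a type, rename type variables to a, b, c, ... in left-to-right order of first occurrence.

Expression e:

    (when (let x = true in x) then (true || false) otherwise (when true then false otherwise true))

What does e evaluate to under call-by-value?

Answer: true

Derivation:
step 0: (if (let x = true in x) then (true || false) else (if true then false else true))
step 1: [let@0] (if true then (true || false) else (if true then false else true))
step 2: [if@root] (true || false)
step 3: [delta@root] true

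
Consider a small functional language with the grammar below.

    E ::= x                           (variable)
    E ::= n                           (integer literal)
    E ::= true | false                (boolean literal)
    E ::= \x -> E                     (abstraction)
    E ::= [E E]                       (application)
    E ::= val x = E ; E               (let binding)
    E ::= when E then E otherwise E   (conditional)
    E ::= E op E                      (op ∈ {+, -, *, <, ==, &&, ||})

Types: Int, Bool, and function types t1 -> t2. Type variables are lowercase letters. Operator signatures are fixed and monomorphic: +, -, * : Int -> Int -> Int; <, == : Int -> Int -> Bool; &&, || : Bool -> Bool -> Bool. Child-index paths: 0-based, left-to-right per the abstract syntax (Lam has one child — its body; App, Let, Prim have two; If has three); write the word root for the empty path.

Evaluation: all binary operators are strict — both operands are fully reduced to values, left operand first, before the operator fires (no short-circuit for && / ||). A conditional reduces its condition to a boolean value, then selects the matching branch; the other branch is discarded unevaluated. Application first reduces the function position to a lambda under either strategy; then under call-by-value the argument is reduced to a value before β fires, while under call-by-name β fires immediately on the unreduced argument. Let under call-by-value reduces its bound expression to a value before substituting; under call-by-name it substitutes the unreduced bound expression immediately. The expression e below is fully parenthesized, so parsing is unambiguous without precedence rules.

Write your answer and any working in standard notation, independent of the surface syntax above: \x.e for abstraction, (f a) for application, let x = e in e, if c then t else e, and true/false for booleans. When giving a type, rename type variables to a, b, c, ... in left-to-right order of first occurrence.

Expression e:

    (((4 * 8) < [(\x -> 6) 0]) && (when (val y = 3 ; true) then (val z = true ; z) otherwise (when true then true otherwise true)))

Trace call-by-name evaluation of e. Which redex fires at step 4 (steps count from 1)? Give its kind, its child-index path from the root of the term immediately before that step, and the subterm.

Working:
step 0: (((4 * 8) < ((\x.6) 0)) && (if (let y = 3 in true) then (let z = true in z) else (if true then true else true)))
step 1: [delta@0.0] ((32 < ((\x.6) 0)) && (if (let y = 3 in true) then (let z = true in z) else (if true then true else true)))
step 2: [beta@0.1] ((32 < 6) && (if (let y = 3 in true) then (let z = true in z) else (if true then true else true)))
step 3: [delta@0] (false && (if (let y = 3 in true) then (let z = true in z) else (if true then true else true)))
step 4: [let@1.0] (false && (if true then (let z = true in z) else (if true then true else true)))

Answer: let at 1.0 : (let y = 3 in true)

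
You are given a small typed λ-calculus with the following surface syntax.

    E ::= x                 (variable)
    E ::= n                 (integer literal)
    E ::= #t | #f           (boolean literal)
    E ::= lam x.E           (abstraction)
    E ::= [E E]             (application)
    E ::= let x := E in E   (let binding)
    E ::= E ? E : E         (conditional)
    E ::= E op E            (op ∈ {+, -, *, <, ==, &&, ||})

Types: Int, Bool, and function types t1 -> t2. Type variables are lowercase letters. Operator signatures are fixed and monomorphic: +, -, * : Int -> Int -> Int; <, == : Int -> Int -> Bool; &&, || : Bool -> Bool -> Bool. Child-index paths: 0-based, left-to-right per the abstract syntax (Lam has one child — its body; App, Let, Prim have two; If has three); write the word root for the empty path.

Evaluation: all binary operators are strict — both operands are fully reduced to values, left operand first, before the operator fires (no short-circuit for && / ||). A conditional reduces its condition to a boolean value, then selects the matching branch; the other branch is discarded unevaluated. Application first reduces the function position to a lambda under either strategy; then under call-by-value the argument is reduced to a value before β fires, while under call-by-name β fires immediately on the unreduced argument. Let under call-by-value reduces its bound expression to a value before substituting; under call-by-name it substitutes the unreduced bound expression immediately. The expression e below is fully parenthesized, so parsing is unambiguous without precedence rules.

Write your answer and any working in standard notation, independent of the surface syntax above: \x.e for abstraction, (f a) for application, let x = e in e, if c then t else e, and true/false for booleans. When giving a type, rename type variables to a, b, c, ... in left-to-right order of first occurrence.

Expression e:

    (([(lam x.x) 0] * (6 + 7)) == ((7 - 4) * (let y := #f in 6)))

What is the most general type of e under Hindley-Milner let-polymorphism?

Answer: Bool

Derivation:
x : a
\x._ : a -> a
  unify a -> a ~ Int -> b
  unify a ~ Int
  unify Int ~ b
_ _ : Int
  unify Int ~ Int
  unify Int ~ Int
  unify Int ~ Int
  unify Int ~ Int
  unify Int ~ Int
  unify Int ~ Int
  unify Int ~ Int
  unify Int ~ Int
let y : Bool
  unify Int ~ Int
  unify Int ~ Int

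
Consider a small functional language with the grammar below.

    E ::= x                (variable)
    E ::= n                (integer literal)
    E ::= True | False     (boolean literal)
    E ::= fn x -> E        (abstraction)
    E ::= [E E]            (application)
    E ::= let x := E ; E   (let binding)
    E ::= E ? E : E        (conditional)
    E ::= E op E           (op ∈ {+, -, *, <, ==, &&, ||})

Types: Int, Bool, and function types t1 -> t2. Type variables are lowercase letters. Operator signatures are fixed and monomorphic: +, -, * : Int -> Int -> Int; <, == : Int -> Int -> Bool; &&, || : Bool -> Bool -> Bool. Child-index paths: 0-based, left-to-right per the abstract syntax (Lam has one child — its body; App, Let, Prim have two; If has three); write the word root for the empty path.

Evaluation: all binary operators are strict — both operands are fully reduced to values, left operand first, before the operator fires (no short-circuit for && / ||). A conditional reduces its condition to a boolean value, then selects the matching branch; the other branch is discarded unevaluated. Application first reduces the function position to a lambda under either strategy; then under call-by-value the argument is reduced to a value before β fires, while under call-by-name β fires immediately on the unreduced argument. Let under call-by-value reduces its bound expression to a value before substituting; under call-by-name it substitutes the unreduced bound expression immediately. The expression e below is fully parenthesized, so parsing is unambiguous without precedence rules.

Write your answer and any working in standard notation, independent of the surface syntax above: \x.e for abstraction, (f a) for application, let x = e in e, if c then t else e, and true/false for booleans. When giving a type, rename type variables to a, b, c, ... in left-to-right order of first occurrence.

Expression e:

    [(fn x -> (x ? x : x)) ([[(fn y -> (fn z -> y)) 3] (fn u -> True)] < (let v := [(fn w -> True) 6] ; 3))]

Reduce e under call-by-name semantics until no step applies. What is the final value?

Derivation:
step 0: ((\x.(if x then x else x)) ((((\y.(\z.y)) 3) (\u.true)) < (let v = ((\w.true) 6) in 3)))
step 1: [beta@root] (if ((((\y.(\z.y)) 3) (\u.true)) < (let v = ((\w.true) 6) in 3)) then ((((\y.(\z.y)) 3) (\u.true)) < (let v = ((\w.true) 6) in 3)) else ((((\y.(\z.y)) 3) (\u.true)) < (let v = ((\w.true) 6) in 3)))
step 2: [beta@0.0.0] (if (((\z.3) (\u.true)) < (let v = ((\w.true) 6) in 3)) then ((((\y.(\z.y)) 3) (\u.true)) < (let v = ((\w.true) 6) in 3)) else ((((\y.(\z.y)) 3) (\u.true)) < (let v = ((\w.true) 6) in 3)))
step 3: [beta@0.0] (if (3 < (let v = ((\w.true) 6) in 3)) then ((((\y.(\z.y)) 3) (\u.true)) < (let v = ((\w.true) 6) in 3)) else ((((\y.(\z.y)) 3) (\u.true)) < (let v = ((\w.true) 6) in 3)))
step 4: [let@0.1] (if (3 < 3) then ((((\y.(\z.y)) 3) (\u.true)) < (let v = ((\w.true) 6) in 3)) else ((((\y.(\z.y)) 3) (\u.true)) < (let v = ((\w.true) 6) in 3)))
step 5: [delta@0] (if false then ((((\y.(\z.y)) 3) (\u.true)) < (let v = ((\w.true) 6) in 3)) else ((((\y.(\z.y)) 3) (\u.true)) < (let v = ((\w.true) 6) in 3)))
step 6: [if@root] ((((\y.(\z.y)) 3) (\u.true)) < (let v = ((\w.true) 6) in 3))
step 7: [beta@0.0] (((\z.3) (\u.true)) < (let v = ((\w.true) 6) in 3))
step 8: [beta@0] (3 < (let v = ((\w.true) 6) in 3))
step 9: [let@1] (3 < 3)
step 10: [delta@root] false

Answer: false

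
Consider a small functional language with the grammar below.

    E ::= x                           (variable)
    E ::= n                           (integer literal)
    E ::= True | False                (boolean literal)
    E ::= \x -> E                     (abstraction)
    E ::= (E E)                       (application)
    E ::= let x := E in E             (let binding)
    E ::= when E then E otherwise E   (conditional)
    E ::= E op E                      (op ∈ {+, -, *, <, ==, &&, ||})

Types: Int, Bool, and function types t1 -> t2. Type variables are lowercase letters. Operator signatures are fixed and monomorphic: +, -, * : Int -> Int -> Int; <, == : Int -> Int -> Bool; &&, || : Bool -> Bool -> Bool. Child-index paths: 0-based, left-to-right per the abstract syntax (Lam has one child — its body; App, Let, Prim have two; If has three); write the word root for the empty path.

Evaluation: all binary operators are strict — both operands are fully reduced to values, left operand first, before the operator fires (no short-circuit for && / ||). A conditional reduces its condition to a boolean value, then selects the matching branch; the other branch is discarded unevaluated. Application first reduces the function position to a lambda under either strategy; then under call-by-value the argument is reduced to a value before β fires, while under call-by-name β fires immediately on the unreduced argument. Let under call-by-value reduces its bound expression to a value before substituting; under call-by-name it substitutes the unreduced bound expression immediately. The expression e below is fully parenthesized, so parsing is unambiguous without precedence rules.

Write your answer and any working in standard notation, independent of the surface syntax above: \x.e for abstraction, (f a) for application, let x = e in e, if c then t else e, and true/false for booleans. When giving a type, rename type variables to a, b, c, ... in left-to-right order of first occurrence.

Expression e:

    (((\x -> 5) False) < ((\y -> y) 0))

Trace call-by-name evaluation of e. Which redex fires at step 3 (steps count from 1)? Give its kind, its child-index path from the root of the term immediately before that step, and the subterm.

Derivation:
step 0: (((\x.5) false) < ((\y.y) 0))
step 1: [beta@0] (5 < ((\y.y) 0))
step 2: [beta@1] (5 < 0)
step 3: [delta@root] false

Answer: delta at root : (5 < 0)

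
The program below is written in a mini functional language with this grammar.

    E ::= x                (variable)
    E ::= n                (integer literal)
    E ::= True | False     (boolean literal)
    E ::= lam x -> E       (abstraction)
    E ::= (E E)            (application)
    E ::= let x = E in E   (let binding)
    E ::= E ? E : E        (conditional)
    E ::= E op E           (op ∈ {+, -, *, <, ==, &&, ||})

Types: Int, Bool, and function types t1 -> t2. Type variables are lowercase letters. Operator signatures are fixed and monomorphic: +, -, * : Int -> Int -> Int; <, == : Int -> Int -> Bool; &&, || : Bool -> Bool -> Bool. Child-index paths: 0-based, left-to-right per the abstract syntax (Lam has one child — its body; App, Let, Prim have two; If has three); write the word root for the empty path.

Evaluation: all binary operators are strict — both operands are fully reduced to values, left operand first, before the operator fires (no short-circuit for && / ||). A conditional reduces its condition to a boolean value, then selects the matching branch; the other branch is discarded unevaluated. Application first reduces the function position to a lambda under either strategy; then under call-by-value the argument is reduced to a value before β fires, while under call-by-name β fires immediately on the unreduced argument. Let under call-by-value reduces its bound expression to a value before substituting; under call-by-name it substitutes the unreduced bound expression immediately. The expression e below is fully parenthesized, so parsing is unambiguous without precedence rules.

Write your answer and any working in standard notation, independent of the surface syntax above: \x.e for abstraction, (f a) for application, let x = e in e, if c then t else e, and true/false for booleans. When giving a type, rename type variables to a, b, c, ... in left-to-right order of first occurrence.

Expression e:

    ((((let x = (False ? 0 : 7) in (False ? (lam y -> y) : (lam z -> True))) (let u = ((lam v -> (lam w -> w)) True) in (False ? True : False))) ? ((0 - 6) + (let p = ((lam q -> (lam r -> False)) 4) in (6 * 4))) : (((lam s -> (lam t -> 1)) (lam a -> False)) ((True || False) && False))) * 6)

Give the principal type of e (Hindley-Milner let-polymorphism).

Derivation:
  unify Bool ~ Bool
  unify Int ~ Int
let x : Int
  unify Bool ~ Bool
y : a
\y._ : a -> a
\z._ : b -> Bool
  unify a -> a ~ b -> Bool
  unify a ~ b
  unify b ~ Bool
w : d
\w._ : d -> d
\v._ : c -> d -> d
  unify c -> d -> d ~ Bool -> e
  unify c ~ Bool
  unify d -> d ~ e
_ _ : d -> d
let u : forall. d -> d
  unify Bool ~ Bool
  unify Bool ~ Bool
  unify Bool -> Bool ~ Bool -> f
  unify Bool ~ Bool
  unify Bool ~ f
_ _ : Bool
  unify Bool ~ Bool
  unify Int ~ Int
  unify Int ~ Int
  unify Int ~ Int
\r._ : h -> Bool
\q._ : g -> h -> Bool
  unify g -> h -> Bool ~ Int -> i
  unify g ~ Int
  unify h -> Bool ~ i
_ _ : h -> Bool
let p : forall. h -> Bool
  unify Int ~ Int
  unify Int ~ Int
  unify Int ~ Int
\t._ : k -> Int
\s._ : j -> k -> Int
\a._ : l -> Bool
  unify j -> k -> Int ~ (l -> Bool) -> m
  unify j ~ l -> Bool
  unify k -> Int ~ m
_ _ : k -> Int
  unify Bool ~ Bool
  unify Bool ~ Bool
  unify Bool ~ Bool
  unify Bool ~ Bool
  unify k -> Int ~ Bool -> n
  unify k ~ Bool
  unify Int ~ n
_ _ : Int
  unify Int ~ Int
  unify Int ~ Int
  unify Int ~ Int

Answer: Int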